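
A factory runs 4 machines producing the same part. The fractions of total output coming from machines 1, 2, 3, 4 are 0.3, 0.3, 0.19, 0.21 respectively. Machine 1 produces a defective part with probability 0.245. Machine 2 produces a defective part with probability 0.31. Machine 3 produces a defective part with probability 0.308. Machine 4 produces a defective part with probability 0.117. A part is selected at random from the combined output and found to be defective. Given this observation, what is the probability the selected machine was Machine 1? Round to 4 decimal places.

Posterior probability ≈ 0.2945

P(defective|M1) = 0.245; P(defective|M2) = 0.31; P(defective|M3) = 0.308; P(defective|M4) = 0.117.
Prior × likelihood for each source: 0.3·0.245=0.07350, 0.3·0.31=0.09300, 0.19·0.308=0.05852, 0.21·0.117=0.02457. Summing gives P(defective) = 0.24959.
P(Machine 1 | defective) = 0.07350 / 0.24959 = 0.2945.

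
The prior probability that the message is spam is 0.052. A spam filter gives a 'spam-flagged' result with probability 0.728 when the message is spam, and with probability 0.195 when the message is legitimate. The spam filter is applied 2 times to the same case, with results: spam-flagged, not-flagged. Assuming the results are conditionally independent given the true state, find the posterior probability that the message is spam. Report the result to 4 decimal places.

Posterior P(H) ≈ 0.0647

With H the event that the message is spam, the joint likelihood of the observed sequence is P(data|H) = 0.728·0.272 = 0.19802 and P(data|¬H) = 0.195·0.805 = 0.15698.
Bayes: P(H|data) = 0.052·0.19802 / (0.052·0.19802 + 0.948·0.15698) = 0.010297/0.15911 = 0.0647.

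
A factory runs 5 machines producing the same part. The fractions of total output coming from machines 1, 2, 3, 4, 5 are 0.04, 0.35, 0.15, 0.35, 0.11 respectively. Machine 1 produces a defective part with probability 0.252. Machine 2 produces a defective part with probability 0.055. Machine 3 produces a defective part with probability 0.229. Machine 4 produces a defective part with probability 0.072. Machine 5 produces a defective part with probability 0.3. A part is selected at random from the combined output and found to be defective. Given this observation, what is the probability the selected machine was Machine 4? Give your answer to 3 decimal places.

Posterior probability ≈ 0.207

Tabulate prior·likelihood by source: [1] prior 0.04, lik 0.252, product 0.01008; [2] prior 0.35, lik 0.055, product 0.01925; [3] prior 0.15, lik 0.229, product 0.03435; [4] prior 0.35, lik 0.072, product 0.02520; [5] prior 0.11, lik 0.3, product 0.03300.
Normalizing constant = 0.12188; the posterior for Machine 4 is its product over the sum, 0.02520/0.12188 = 0.207.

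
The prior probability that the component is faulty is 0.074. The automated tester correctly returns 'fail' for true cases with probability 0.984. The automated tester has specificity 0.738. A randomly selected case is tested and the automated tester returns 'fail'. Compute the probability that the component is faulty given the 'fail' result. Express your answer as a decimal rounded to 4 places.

P(H | E) ≈ 0.2308

Let H be the event that the component is faulty. P(H) = 0.074, so P(¬H) = 0.926. With E the 'fail' result, P(E|H) = 0.984 and P(E|¬H) = 0.262.
P(E) = 0.984·0.074 + 0.262·0.926 = 0.072816 + 0.24261 = 0.31543.
By Bayes' theorem, P(H|E) = 0.072816 / 0.31543 = 0.2308.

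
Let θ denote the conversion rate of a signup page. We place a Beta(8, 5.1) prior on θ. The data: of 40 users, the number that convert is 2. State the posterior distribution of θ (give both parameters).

The binomial likelihood is conjugate to the Beta prior: with 2 successes and 38 failures, the posterior is Beta(8+2, 5.1+38) = Beta(10, 43.1).

Posterior: Beta(10, 43.1)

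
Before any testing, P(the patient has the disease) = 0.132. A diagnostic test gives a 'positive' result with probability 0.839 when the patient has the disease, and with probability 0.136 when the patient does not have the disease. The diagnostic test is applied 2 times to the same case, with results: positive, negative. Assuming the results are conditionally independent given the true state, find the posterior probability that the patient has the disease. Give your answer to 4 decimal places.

With H the event that the patient has the disease, the joint likelihood of the observed sequence is P(data|H) = 0.839·0.161 = 0.13508 and P(data|¬H) = 0.136·0.864 = 0.11750.
Bayes: P(H|data) = 0.132·0.13508 / (0.132·0.13508 + 0.868·0.11750) = 0.017830/0.11982 = 0.1488.

Posterior P(H) ≈ 0.1488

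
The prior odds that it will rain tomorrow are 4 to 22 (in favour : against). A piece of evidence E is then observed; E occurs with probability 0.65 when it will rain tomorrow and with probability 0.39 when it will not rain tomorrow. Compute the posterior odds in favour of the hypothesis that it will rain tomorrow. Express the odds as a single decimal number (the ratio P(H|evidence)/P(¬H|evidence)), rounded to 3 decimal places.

Prior odds = 4/22 = 0.18182. In log-odds, ln(0.18182) = -1.7047.
Add log likelihood ratio: ln(1.6667) = 0.51083.
Posterior log-odds = -1.1939, so posterior odds = exp(-1.1939) = 0.30303.

Posterior odds ≈ 0.303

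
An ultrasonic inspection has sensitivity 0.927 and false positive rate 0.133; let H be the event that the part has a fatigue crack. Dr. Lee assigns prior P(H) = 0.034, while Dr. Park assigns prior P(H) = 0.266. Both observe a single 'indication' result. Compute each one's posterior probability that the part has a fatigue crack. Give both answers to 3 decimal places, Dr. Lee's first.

Dr. Lee: 0.197; Dr. Park: 0.716

The likelihood ratio for an 'indication' result is 0.927/0.133 = 6.9699.
Dr. Lee: prior odds 0.034/0.966 = 0.035197; posterior odds 0.24532; posterior probability 0.197.
Dr. Park: prior odds 0.266/0.734 = 0.36240; posterior odds 2.5259; posterior probability 0.716.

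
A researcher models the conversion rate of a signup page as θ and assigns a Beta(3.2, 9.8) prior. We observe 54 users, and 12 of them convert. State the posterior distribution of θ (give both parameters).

The binomial likelihood is conjugate to the Beta prior: with 12 successes and 42 failures, the posterior is Beta(3.2+12, 9.8+42) = Beta(15.2, 51.8).

Posterior: Beta(15.2, 51.8)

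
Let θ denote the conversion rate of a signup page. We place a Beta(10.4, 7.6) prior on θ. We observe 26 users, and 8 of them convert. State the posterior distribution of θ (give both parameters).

Observing 8 successes and 18 failures updates Beta(10.4, 7.6) by adding the success and failure counts to the two shape parameters: α = 10.4+8 = 18.4, β = 7.6+18 = 25.6.

Posterior: Beta(18.4, 25.6)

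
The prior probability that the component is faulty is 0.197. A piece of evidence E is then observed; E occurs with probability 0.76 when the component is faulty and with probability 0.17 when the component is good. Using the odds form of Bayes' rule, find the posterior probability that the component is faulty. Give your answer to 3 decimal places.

Posterior probability ≈ 0.523

Prior odds = 0.197/(1−0.197) = 0.24533.
Likelihood ratio for E = 0.76/0.17 = 4.4706.
Posterior odds = prior odds × LR = 1.0968.
Posterior probability = odds/(1+odds) = 1.0968/2.0968 = 0.523.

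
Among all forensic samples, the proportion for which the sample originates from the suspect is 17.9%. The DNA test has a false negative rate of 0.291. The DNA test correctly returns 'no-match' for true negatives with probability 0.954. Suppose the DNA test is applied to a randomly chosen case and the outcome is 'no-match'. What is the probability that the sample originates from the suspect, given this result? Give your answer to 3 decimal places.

P(H | E) ≈ 0.062

Write H for 'the sample originates from the suspect'. Prior odds H:¬H = 0.179/0.821 = 0.21803. For the 'no-match' outcome, the likelihood ratio is 0.291/0.954 = 0.30503.
Posterior odds = 0.21803 × 0.30503 = 0.066505, so P(H|E) = 0.066505/(1+0.066505) = 0.062.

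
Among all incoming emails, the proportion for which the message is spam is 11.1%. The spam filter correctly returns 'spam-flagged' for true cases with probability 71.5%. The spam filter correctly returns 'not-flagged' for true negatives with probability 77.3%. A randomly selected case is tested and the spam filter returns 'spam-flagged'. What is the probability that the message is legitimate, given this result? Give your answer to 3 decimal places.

Write H for 'the message is spam'. Prior odds H:¬H = 0.111/0.889 = 0.12486. For the 'spam-flagged' outcome, the likelihood ratio is 0.715/0.227 = 3.1498.
Posterior odds = 0.12486 × 3.1498 = 0.39328, so P(H|E) = 0.39328/(1+0.39328) = 0.282. Then P(¬H|E) = 1 − 0.282 = 0.718.

P(¬H | E) ≈ 0.718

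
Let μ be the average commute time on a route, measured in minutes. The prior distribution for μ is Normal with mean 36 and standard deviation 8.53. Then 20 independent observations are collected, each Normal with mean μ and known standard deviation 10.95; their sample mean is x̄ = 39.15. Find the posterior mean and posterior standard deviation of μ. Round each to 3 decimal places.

Posterior mean ≈ 38.910; posterior SD ≈ 2.353

Prior precision 1/τ₀² = 1/8.53² = 0.0137436; data precision n/σ² = 20/10.95² = 0.166802.
Posterior precision = 0.0137436 + 0.166802 = 0.180546, giving posterior SD = 1/√0.180546 = 2.353.
Posterior mean = (0.0137436·36 + 0.166802·39.15) / 0.180546 = 38.910.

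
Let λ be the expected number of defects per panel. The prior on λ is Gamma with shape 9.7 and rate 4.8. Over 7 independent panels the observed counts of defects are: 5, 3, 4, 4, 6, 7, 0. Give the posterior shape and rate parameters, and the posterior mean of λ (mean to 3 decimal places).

Total count ∑xᵢ = 29 over n = 7 panels.
Gamma is conjugate to the Poisson likelihood: posterior is Gamma(shape = 9.7+29 = 38.7, rate = 4.8+7 = 11.8).
Posterior mean = shape/rate = 38.7/11.8 = 3.280.

Posterior: Gamma(shape=38.7, rate=11.8); mean ≈ 3.280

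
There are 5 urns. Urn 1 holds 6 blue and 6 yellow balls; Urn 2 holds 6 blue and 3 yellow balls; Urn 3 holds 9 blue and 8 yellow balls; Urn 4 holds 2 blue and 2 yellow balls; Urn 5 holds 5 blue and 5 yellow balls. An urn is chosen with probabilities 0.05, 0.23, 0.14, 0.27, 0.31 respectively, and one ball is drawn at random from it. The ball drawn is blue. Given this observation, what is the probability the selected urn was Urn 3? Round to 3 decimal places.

Posterior probability ≈ 0.137

Tabulate prior·likelihood by source: [1] prior 0.05, lik 0.5, product 0.02500; [2] prior 0.23, lik 0.6667, product 0.1533; [3] prior 0.14, lik 0.5294, product 0.07412; [4] prior 0.27, lik 0.5, product 0.1350; [5] prior 0.31, lik 0.5, product 0.1550.
Normalizing constant = 0.54245; the posterior for Urn 3 is its product over the sum, 0.07412/0.54245 = 0.137.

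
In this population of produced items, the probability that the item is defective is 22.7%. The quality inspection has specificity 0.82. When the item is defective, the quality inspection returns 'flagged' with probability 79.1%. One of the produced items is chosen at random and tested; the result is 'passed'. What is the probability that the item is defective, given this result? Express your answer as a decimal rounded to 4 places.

Let H be the event that the item is defective. P(H) = 0.227, so P(¬H) = 0.773. With E the 'passed' result, P(E|H) = 0.209 and P(E|¬H) = 0.82.
P(E) = 0.209·0.227 + 0.82·0.773 = 0.047443 + 0.63386 = 0.68130.
By Bayes' theorem, P(H|E) = 0.047443 / 0.68130 = 0.0696.

P(H | E) ≈ 0.0696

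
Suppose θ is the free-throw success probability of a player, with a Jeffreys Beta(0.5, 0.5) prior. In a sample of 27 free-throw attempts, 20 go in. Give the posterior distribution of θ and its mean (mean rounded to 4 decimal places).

Observing 20 successes and 7 failures updates Beta(0.5, 0.5) by adding the success and failure counts to the two shape parameters: α = 0.5+20 = 20.5, β = 0.5+7 = 7.5.
Posterior mean = α/(α+β) = 20.5/28 = 0.7321.

Posterior: Beta(20.5, 7.5); mean ≈ 0.7321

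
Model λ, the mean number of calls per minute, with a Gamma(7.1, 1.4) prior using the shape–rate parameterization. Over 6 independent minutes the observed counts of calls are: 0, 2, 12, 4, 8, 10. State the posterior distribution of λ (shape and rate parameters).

Posterior: Gamma(shape=43.1, rate=7.4)

The Poisson likelihood adds the total count to the shape and the number of exposure periods to the rate. Here ∑xᵢ = 36 and n = 6, so shape 7.1→43.1 and rate 1.4→7.4.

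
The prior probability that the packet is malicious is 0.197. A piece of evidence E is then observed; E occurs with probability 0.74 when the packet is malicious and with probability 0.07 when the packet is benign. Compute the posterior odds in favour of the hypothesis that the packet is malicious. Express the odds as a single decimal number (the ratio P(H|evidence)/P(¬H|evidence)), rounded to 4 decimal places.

Posterior odds ≈ 2.5935

Prior odds = 0.197/(1−0.197) = 0.24533. In log-odds, ln(0.24533) = -1.4052.
Add log likelihood ratio: ln(10.571) = 2.3582.
Posterior log-odds = 0.95300, so posterior odds = exp(0.95300) = 2.5935.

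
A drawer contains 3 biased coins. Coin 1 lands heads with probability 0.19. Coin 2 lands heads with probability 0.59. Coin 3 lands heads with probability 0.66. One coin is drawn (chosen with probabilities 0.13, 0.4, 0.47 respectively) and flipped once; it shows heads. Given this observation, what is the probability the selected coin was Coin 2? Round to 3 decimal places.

Posterior probability ≈ 0.413

Tabulate prior·likelihood by source: [1] prior 0.13, lik 0.19, product 0.02470; [2] prior 0.4, lik 0.59, product 0.2360; [3] prior 0.47, lik 0.66, product 0.3102.
Normalizing constant = 0.57090; the posterior for Coin 2 is its product over the sum, 0.2360/0.57090 = 0.413.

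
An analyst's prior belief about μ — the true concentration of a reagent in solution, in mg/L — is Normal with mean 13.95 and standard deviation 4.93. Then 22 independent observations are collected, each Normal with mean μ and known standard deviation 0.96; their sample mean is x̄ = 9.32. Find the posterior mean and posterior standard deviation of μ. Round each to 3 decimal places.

Posterior mean ≈ 9.328; posterior SD ≈ 0.204

Prior precision 1/τ₀² = 1/4.93² = 0.0411440; data precision n/σ² = 22/0.96² = 23.8715.
Posterior precision = 0.0411440 + 23.8715 = 23.9127, giving posterior SD = 1/√23.9127 = 0.204.
Posterior mean = (0.0411440·13.95 + 23.8715·9.32) / 23.9127 = 9.328.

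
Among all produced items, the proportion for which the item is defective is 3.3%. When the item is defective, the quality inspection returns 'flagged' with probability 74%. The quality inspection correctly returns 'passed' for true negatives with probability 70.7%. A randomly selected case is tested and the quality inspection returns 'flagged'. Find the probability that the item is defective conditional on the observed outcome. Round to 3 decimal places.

Write H for 'the item is defective'. Prior odds H:¬H = 0.033/0.967 = 0.034126. For the 'flagged' outcome, the likelihood ratio is 0.74/0.293 = 2.5256.
Posterior odds = 0.034126 × 2.5256 = 0.086189, so P(H|E) = 0.086189/(1+0.086189) = 0.079.

P(H | E) ≈ 0.079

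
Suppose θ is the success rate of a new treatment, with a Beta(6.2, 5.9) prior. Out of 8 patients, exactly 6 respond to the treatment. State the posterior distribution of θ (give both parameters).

The binomial likelihood is conjugate to the Beta prior: with 6 successes and 2 failures, the posterior is Beta(6.2+6, 5.9+2) = Beta(12.2, 7.9).

Posterior: Beta(12.2, 7.9)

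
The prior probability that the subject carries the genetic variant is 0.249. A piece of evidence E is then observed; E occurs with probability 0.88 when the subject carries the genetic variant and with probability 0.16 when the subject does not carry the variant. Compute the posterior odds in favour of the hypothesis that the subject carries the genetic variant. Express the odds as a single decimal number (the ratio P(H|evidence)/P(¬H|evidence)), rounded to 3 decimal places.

Prior odds = 0.249/(1−0.249) = 0.33156. In log-odds, ln(0.33156) = -1.1040.
Add log likelihood ratio: ln(5.5000) = 1.7047.
Posterior log-odds = 0.60080, so posterior odds = exp(0.60080) = 1.8236.

Posterior odds ≈ 1.824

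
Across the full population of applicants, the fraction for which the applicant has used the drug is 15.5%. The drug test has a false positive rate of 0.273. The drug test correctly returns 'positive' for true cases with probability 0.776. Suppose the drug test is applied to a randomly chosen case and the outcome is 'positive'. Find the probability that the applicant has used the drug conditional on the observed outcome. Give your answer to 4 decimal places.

Let H be the event that the applicant has used the drug. P(H) = 0.155, so P(¬H) = 0.845. With E the 'positive' result, P(E|H) = 0.776 and P(E|¬H) = 0.273.
P(E) = 0.776·0.155 + 0.273·0.845 = 0.12028 + 0.23069 = 0.35096.
By Bayes' theorem, P(H|E) = 0.12028 / 0.35096 = 0.3427.

P(H | E) ≈ 0.3427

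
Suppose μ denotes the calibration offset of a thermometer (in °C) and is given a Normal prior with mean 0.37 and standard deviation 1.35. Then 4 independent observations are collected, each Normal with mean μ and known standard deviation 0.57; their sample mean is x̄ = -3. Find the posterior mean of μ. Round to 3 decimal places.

With known σ, the Normal prior is conjugate. Weight on the data is w = (n/σ²)/(n/σ² + 1/τ₀²) = 12.3115/(12.3115+0.548697) = 0.95733.
Posterior mean = w·x̄ + (1−w)·μ₀ = 0.95733·-3 + 0.042666·0.37 = -2.856.

Posterior mean ≈ -2.856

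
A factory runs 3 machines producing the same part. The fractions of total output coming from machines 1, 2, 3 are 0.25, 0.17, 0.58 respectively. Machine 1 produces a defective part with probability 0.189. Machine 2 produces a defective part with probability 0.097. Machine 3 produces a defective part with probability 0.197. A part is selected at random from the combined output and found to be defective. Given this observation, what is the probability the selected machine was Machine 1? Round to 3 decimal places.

P(defective|M1) = 0.189; P(defective|M2) = 0.097; P(defective|M3) = 0.197.
Prior × likelihood for each source: 0.25·0.189=0.04725, 0.17·0.097=0.01649, 0.58·0.197=0.1143. Summing gives P(defective) = 0.17800.
P(Machine 1 | defective) = 0.04725 / 0.17800 = 0.265.

Posterior probability ≈ 0.265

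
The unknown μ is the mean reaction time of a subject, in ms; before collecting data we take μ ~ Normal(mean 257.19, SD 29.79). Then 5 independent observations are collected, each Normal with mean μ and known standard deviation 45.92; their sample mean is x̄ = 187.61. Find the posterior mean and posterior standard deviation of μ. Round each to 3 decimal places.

Posterior mean ≈ 210.024; posterior SD ≈ 16.908

With known σ, the Normal prior is conjugate. Weight on the data is w = (n/σ²)/(n/σ² + 1/τ₀²) = 0.00237119/(0.00237119+0.00112683) = 0.67787.
Posterior mean = w·x̄ + (1−w)·μ₀ = 0.67787·187.61 + 0.32213·257.19 = 210.024. Posterior variance = 1/(0.00237119+0.00112683) = 285.876, so SD = 16.908.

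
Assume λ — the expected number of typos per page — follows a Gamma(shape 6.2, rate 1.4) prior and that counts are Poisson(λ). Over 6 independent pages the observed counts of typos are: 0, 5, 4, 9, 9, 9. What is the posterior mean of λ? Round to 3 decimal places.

Total count ∑xᵢ = 36 over n = 6 pages.
Gamma is conjugate to the Poisson likelihood: posterior is Gamma(shape = 6.2+36 = 42.2, rate = 1.4+6 = 7.4).
Posterior mean = shape/rate = 42.2/7.4 = 5.703.

Posterior mean ≈ 5.703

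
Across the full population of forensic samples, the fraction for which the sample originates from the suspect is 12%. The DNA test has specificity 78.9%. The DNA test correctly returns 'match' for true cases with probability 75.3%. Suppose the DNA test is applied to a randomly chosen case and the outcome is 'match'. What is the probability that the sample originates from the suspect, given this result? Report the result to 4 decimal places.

Write H for 'the sample originates from the suspect'. Prior odds H:¬H = 0.12/0.88 = 0.13636. For the 'match' outcome, the likelihood ratio is 0.753/0.211 = 3.5687.
Posterior odds = 0.13636 × 3.5687 = 0.48664, so P(H|E) = 0.48664/(1+0.48664) = 0.3273.

P(H | E) ≈ 0.3273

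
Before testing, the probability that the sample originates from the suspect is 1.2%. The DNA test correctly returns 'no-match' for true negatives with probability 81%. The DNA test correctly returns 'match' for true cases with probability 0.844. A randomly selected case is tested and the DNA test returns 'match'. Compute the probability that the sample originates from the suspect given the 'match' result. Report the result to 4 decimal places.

Let H be the event that the sample originates from the suspect. P(H) = 0.012, so P(¬H) = 0.988. With E the 'match' result, P(E|H) = 0.844 and P(E|¬H) = 0.19.
P(E) = 0.844·0.012 + 0.19·0.988 = 0.010128 + 0.18772 = 0.19785.
By Bayes' theorem, P(H|E) = 0.010128 / 0.19785 = 0.0512.

P(H | E) ≈ 0.0512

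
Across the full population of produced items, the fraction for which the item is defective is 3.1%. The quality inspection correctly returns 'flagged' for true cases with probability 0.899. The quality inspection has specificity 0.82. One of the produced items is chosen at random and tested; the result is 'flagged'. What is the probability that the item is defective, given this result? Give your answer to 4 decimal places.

P(H | E) ≈ 0.1378

Write H for 'the item is defective'. Prior odds H:¬H = 0.031/0.969 = 0.031992. For the 'flagged' outcome, the likelihood ratio is 0.899/0.18 = 4.9944.
Posterior odds = 0.031992 × 4.9944 = 0.15978, so P(H|E) = 0.15978/(1+0.15978) = 0.1378.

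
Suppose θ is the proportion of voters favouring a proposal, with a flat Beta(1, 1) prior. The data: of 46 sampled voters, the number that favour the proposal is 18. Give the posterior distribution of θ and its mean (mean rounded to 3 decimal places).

The binomial likelihood is conjugate to the Beta prior: with 18 successes and 28 failures, the posterior is Beta(1+18, 1+28) = Beta(19, 29).
E[θ | data] = 19/(19+29) = 0.396.

Posterior: Beta(19, 29); mean ≈ 0.396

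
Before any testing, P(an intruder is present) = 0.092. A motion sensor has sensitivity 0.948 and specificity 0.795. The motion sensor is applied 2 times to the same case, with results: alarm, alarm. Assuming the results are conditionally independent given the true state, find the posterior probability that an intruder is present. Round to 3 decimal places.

Let H be the event that an intruder is present; start with P(H) = 0.092. P('alarm'|H) = 0.948, P('alarm'|¬H) = 0.205.
Update on result 1 ('alarm'): P(H) ← 0.948·0.0920 / (0.948·0.0920 + 0.205·0.9080) = 0.087216/0.27336 = 0.3191.
Update on result 2 ('alarm'): P(H) ← 0.948·0.3191 / (0.948·0.3191 + 0.205·0.6809) = 0.30247/0.44206 = 0.6842.

Posterior P(H) ≈ 0.684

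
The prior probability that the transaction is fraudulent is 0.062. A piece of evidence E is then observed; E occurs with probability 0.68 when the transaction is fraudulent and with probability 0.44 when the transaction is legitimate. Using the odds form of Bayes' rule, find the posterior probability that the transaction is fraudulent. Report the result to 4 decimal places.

Prior odds = 0.062/(1−0.062) = 0.066098. In log-odds, ln(0.066098) = -2.7166.
Add log likelihood ratio: ln(1.5455) = 0.43532.
Posterior log-odds = -2.2813, so posterior odds = exp(-2.2813) = 0.10215. Converting, P(H|E) = 0.10215/1.1022 = 0.0927.

Posterior probability ≈ 0.0927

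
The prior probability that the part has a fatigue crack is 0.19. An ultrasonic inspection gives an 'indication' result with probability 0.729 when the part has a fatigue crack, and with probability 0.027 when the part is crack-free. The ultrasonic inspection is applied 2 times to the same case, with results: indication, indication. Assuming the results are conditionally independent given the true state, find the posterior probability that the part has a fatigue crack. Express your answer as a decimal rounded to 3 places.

Let H be the event that the part has a fatigue crack; start with P(H) = 0.19. P('indication'|H) = 0.729, P('indication'|¬H) = 0.027.
Update on result 1 ('indication'): P(H) ← 0.729·0.1900 / (0.729·0.1900 + 0.027·0.8100) = 0.13851/0.16038 = 0.8636.
Update on result 2 ('indication'): P(H) ← 0.729·0.8636 / (0.729·0.8636 + 0.027·0.1364) = 0.62959/0.63327 = 0.9942.

Posterior P(H) ≈ 0.994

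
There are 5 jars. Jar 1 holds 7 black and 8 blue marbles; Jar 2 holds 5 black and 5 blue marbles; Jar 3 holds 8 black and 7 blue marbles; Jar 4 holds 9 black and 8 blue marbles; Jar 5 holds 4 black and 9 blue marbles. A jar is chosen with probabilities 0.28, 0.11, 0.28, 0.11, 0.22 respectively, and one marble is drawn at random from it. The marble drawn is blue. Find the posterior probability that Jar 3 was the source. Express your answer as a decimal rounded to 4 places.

Tabulate prior·likelihood by source: [1] prior 0.28, lik 0.5333, product 0.1493; [2] prior 0.11, lik 0.5, product 0.05500; [3] prior 0.28, lik 0.4667, product 0.1307; [4] prior 0.11, lik 0.4706, product 0.05176; [5] prior 0.22, lik 0.6923, product 0.1523.
Normalizing constant = 0.53907; the posterior for Jar 3 is its product over the sum, 0.1307/0.53907 = 0.2424.

Posterior probability ≈ 0.2424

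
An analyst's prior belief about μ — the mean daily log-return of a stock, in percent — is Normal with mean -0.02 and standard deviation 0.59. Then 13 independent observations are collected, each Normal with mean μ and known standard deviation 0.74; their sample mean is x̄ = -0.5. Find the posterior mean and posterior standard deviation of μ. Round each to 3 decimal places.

Posterior mean ≈ -0.448; posterior SD ≈ 0.194

With known σ, the Normal prior is conjugate. Weight on the data is w = (n/σ²)/(n/σ² + 1/τ₀²) = 23.7400/(23.7400+2.87274) = 0.89205.
Posterior mean = w·x̄ + (1−w)·μ₀ = 0.89205·-0.5 + 0.10795·-0.02 = -0.448. Posterior variance = 1/(23.7400+2.87274) = 0.0375761, so SD = 0.194.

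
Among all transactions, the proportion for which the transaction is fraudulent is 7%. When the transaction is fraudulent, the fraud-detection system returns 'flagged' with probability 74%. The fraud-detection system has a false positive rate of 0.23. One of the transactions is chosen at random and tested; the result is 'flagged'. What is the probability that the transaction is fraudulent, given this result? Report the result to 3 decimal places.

P(H | E) ≈ 0.195

Write H for 'the transaction is fraudulent'. Prior odds H:¬H = 0.07/0.93 = 0.075269. For the 'flagged' outcome, the likelihood ratio is 0.74/0.23 = 3.2174.
Posterior odds = 0.075269 × 3.2174 = 0.24217, so P(H|E) = 0.24217/(1+0.24217) = 0.195.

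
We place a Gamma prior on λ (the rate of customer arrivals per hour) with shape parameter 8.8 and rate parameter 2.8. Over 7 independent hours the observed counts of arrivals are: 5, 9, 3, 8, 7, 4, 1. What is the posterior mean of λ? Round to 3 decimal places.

Posterior mean ≈ 4.673

The Poisson likelihood adds the total count to the shape and the number of exposure periods to the rate. Here ∑xᵢ = 37 and n = 7, so shape 8.8→45.8 and rate 2.8→9.8.
E[λ | data] = 45.8/9.8 = 4.673.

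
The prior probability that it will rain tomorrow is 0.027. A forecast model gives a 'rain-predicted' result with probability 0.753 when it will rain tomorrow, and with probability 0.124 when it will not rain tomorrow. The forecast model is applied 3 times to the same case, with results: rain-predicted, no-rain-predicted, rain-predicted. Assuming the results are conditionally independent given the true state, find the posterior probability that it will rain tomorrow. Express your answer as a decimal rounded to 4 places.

Posterior P(H) ≈ 0.2239

With H the event that it will rain tomorrow, the joint likelihood of the observed sequence is P(data|H) = 0.753·0.247·0.753 = 0.14005 and P(data|¬H) = 0.124·0.876·0.124 = 0.013469.
Bayes: P(H|data) = 0.027·0.14005 / (0.027·0.14005 + 0.973·0.013469) = 0.0037814/0.016887 = 0.2239.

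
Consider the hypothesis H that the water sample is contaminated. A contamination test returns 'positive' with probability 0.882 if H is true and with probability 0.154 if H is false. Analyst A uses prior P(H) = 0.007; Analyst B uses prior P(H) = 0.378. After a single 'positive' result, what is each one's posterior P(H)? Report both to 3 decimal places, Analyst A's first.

P('+'|H) = 0.882, P('+'|¬H) = 0.154.
Analyst A: numerator 0.882·0.007 = 0.0061740; evidence = 0.0061740+0.154·0.993 = 0.15910; posterior = 0.039.
Analyst B: numerator 0.882·0.378 = 0.33340; evidence = 0.33340+0.154·0.622 = 0.42918; posterior = 0.777.

Analyst A: 0.039; Analyst B: 0.777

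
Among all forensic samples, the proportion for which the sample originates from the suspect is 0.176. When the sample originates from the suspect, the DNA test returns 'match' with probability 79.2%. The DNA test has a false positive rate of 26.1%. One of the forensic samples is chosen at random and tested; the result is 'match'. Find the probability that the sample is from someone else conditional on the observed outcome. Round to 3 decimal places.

P(¬H | E) ≈ 0.607

Write H for 'the sample originates from the suspect'. Prior odds H:¬H = 0.176/0.824 = 0.21359. For the 'match' outcome, the likelihood ratio is 0.792/0.261 = 3.0345.
Posterior odds = 0.21359 × 3.0345 = 0.64814, so P(H|E) = 0.64814/(1+0.64814) = 0.393. Then P(¬H|E) = 1 − 0.393 = 0.607.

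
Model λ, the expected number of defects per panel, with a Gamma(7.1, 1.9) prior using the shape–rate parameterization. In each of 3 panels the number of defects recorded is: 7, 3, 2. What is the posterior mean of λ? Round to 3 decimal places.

Total count ∑xᵢ = 12 over n = 3 panels.
Gamma is conjugate to the Poisson likelihood: posterior is Gamma(shape = 7.1+12 = 19.1, rate = 1.9+3 = 4.9).
Posterior mean = shape/rate = 19.1/4.9 = 3.898.

Posterior mean ≈ 3.898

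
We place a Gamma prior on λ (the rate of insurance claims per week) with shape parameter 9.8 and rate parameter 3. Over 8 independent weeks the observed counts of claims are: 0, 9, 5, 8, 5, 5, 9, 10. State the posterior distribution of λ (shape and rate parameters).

Total count ∑xᵢ = 51 over n = 8 weeks.
Gamma is conjugate to the Poisson likelihood: posterior is Gamma(shape = 9.8+51 = 60.8, rate = 3+8 = 11).

Posterior: Gamma(shape=60.8, rate=11)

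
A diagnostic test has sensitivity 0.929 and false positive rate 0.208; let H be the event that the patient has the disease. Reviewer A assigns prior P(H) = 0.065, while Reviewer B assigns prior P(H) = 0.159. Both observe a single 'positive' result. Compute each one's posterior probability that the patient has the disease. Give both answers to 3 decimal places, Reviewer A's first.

Reviewer A: 0.237; Reviewer B: 0.458

P('+'|H) = 0.929, P('+'|¬H) = 0.208.
Reviewer A: numerator 0.929·0.065 = 0.060385; evidence = 0.060385+0.208·0.935 = 0.25487; posterior = 0.237.
Reviewer B: numerator 0.929·0.159 = 0.14771; evidence = 0.14771+0.208·0.841 = 0.32264; posterior = 0.458.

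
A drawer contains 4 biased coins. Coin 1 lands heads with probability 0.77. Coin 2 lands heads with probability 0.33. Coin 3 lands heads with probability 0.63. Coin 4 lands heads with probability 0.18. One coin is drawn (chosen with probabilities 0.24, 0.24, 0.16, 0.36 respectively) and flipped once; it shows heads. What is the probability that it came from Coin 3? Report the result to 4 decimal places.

Tabulate prior·likelihood by source: [1] prior 0.24, lik 0.77, product 0.1848; [2] prior 0.24, lik 0.33, product 0.07920; [3] prior 0.16, lik 0.63, product 0.1008; [4] prior 0.36, lik 0.18, product 0.06480.
Normalizing constant = 0.42960; the posterior for Coin 3 is its product over the sum, 0.1008/0.42960 = 0.2346.

Posterior probability ≈ 0.2346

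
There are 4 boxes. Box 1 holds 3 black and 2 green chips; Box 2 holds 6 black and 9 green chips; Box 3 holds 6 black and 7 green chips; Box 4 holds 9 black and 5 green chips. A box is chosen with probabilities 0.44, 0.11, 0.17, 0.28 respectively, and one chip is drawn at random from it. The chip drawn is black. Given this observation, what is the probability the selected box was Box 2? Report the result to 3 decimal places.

P(black|Box 1) = 0.6; P(black|Box 2) = 0.4; P(black|Box 3) = 0.4615; P(black|Box 4) = 0.6429.
Prior × likelihood for each source: 0.44·0.6=0.2640, 0.11·0.4=0.04400, 0.17·0.4615=0.07846, 0.28·0.6429=0.1800. Summing gives P(black) = 0.56646.
P(Box 2 | black) = 0.04400 / 0.56646 = 0.078.

Posterior probability ≈ 0.078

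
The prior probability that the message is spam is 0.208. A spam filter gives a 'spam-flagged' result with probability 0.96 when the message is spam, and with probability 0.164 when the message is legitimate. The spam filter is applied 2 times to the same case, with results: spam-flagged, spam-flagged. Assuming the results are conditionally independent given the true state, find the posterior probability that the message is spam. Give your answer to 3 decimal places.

Posterior P(H) ≈ 0.900

With H the event that the message is spam, the joint likelihood of the observed sequence is P(data|H) = 0.96·0.96 = 0.92160 and P(data|¬H) = 0.164·0.164 = 0.026896.
Bayes: P(H|data) = 0.208·0.92160 / (0.208·0.92160 + 0.792·0.026896) = 0.19169/0.21299 = 0.9000.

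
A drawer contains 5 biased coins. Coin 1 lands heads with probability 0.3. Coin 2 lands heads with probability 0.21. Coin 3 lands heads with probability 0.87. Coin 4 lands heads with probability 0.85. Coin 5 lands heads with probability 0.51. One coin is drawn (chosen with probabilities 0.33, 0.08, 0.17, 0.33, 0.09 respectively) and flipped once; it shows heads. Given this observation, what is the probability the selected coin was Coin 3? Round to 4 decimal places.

P(heads|C1) = 0.3; P(heads|C2) = 0.21; P(heads|C3) = 0.87; P(heads|C4) = 0.85; P(heads|C5) = 0.51.
Prior × likelihood for each source: 0.33·0.3=0.09900, 0.08·0.21=0.01680, 0.17·0.87=0.1479, 0.33·0.85=0.2805, 0.09·0.51=0.04590. Summing gives P(heads) = 0.59010.
P(Coin 3 | heads) = 0.1479 / 0.59010 = 0.2506.

Posterior probability ≈ 0.2506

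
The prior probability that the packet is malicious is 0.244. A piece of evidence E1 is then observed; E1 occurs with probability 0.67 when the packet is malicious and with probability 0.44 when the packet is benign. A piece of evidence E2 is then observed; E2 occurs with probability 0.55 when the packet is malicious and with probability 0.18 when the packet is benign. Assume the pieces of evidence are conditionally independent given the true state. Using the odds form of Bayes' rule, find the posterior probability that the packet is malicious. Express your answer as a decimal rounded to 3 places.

Posterior probability ≈ 0.600

Prior odds = 0.244/(1−0.244) = 0.32275.
Likelihood ratio for E1 = 0.67/0.44 = 1.5227.
Likelihood ratio for E2 = 0.55/0.18 = 3.0556.
Posterior odds = prior odds × LR₁ × LR₂ = 1.5017.
Posterior probability = odds/(1+odds) = 1.5017/2.5017 = 0.600.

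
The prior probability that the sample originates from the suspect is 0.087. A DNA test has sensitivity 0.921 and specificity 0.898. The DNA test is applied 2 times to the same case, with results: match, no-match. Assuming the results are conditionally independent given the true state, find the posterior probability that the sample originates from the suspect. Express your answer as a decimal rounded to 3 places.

With H the event that the sample originates from the suspect, the joint likelihood of the observed sequence is P(data|H) = 0.921·0.079 = 0.072759 and P(data|¬H) = 0.102·0.898 = 0.091596.
Bayes: P(H|data) = 0.087·0.072759 / (0.087·0.072759 + 0.913·0.091596) = 0.0063300/0.089957 = 0.0704.

Posterior P(H) ≈ 0.070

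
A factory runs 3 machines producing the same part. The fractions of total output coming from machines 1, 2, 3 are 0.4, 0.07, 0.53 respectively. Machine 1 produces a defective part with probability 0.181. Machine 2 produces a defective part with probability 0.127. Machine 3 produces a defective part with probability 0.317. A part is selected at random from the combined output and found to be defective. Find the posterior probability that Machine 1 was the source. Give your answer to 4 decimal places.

Posterior probability ≈ 0.2904

P(defective|M1) = 0.181; P(defective|M2) = 0.127; P(defective|M3) = 0.317.
Prior × likelihood for each source: 0.4·0.181=0.07240, 0.07·0.127=0.008890, 0.53·0.317=0.1680. Summing gives P(defective) = 0.24930.
P(Machine 1 | defective) = 0.07240 / 0.24930 = 0.2904.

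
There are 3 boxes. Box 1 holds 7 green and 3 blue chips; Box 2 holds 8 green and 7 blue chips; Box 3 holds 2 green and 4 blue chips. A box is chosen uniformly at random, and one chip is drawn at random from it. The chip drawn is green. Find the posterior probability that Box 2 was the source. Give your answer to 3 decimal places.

Posterior probability ≈ 0.340

Tabulate prior·likelihood by source: [1] prior 0.333333, lik 0.7, product 0.2333; [2] prior 0.333333, lik 0.5333, product 0.1778; [3] prior 0.333333, lik 0.3333, product 0.1111.
Normalizing constant = 0.52222; the posterior for Box 2 is its product over the sum, 0.1778/0.52222 = 0.340.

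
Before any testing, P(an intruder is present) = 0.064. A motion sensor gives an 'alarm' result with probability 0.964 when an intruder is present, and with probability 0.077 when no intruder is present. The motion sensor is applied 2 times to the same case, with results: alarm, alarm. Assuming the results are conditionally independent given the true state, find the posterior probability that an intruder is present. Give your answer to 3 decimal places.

Posterior P(H) ≈ 0.915

With H the event that an intruder is present, the joint likelihood of the observed sequence is P(data|H) = 0.964·0.964 = 0.92930 and P(data|¬H) = 0.077·0.077 = 0.0059290.
Bayes: P(H|data) = 0.064·0.92930 / (0.064·0.92930 + 0.936·0.0059290) = 0.059475/0.065024 = 0.9147.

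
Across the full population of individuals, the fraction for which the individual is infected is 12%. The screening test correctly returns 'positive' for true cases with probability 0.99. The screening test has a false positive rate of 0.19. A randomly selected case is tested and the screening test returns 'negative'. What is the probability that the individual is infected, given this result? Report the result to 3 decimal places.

Write H for 'the individual is infected'. Prior odds H:¬H = 0.12/0.88 = 0.13636. For the 'negative' outcome, the likelihood ratio is 0.01/0.81 = 0.012346.
Posterior odds = 0.13636 × 0.012346 = 0.0016835, so P(H|E) = 0.0016835/(1+0.0016835) = 0.002.

P(H | E) ≈ 0.002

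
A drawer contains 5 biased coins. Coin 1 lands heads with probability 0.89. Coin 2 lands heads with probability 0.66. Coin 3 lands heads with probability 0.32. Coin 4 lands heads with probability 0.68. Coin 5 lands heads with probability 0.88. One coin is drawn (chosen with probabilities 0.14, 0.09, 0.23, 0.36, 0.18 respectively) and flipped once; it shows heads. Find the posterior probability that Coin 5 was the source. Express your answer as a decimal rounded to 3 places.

Posterior probability ≈ 0.240

Tabulate prior·likelihood by source: [1] prior 0.14, lik 0.89, product 0.1246; [2] prior 0.09, lik 0.66, product 0.05940; [3] prior 0.23, lik 0.32, product 0.07360; [4] prior 0.36, lik 0.68, product 0.2448; [5] prior 0.18, lik 0.88, product 0.1584.
Normalizing constant = 0.66080; the posterior for Coin 5 is its product over the sum, 0.1584/0.66080 = 0.240.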